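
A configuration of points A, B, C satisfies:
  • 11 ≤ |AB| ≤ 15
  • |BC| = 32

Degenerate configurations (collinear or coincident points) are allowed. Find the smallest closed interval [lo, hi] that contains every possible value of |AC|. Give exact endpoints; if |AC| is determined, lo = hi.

|AC| ∈ [17, 47]  (≈ [17.0000, 47.0000])

|AB| ∈ [11, 15]
|BC| ∈ {32}
|AC| ∈ [17, 47]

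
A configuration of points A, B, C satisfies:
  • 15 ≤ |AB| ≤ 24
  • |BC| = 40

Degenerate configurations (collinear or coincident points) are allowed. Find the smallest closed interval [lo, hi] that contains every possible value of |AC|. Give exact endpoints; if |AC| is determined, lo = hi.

|AC| ∈ [16, 64]  (≈ [16.0000, 64.0000])

|AB| ∈ [15, 24]
|BC| ∈ {40}
|AC| ∈ [16, 64]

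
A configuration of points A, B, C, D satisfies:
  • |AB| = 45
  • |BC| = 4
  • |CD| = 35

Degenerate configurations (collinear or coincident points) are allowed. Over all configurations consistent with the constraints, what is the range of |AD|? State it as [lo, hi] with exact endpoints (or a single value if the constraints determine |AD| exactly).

|AD| ∈ [6, 84]  (≈ [6.0000, 84.0000])

|AB| ∈ {45}
|BC| ∈ {4}
|CD| ∈ {35}
|AC| ∈ [41, 49]
|BD| ∈ [31, 39]
|AD| ∈ [6, 84]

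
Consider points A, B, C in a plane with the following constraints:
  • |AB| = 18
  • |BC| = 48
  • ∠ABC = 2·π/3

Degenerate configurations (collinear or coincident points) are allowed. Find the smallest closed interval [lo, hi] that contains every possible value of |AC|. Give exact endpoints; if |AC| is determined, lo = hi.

|AB| ∈ {18}
|BC| ∈ {48}
|AC| ∈ {6·√(97)}

|AC| = 6·√(97)  (≈ 59.0931)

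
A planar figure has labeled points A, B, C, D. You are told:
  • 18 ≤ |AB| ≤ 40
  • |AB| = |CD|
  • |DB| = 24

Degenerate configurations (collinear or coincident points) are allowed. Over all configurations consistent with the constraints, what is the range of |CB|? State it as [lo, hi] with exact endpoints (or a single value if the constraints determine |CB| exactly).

|CB| ∈ [0, 64]  (≈ [0.0000, 64.0000])

|AB| ∈ [18, 40]
|BD| ∈ {24}
|CD| ∈ [18, 40]
|AD| ∈ [0, 64]
|BC| ∈ [0, 64]
|AC| ∈ [0, 104]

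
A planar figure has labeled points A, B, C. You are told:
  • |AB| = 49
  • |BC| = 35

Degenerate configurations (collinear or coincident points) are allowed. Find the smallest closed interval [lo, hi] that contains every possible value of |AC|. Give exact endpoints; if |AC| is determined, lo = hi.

|AB| ∈ {49}
|BC| ∈ {35}
|AC| ∈ [14, 84]

|AC| ∈ [14, 84]  (≈ [14.0000, 84.0000])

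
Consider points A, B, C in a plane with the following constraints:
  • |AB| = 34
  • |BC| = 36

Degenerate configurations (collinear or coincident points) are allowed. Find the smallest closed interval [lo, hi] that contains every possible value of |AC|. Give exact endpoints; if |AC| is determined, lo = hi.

|AC| ∈ [2, 70]  (≈ [2.0000, 70.0000])

|AB| ∈ {34}
|BC| ∈ {36}
|AC| ∈ [2, 70]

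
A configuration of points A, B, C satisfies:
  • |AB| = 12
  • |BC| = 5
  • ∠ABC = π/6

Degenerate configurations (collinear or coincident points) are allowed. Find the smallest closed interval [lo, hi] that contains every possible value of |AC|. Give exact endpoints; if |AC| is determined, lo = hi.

|AC| = √(169 - 60·√(3))  (≈ 8.0670)

|AB| ∈ {12}
|BC| ∈ {5}
|AC| ∈ {√(169 - 60·√(3))}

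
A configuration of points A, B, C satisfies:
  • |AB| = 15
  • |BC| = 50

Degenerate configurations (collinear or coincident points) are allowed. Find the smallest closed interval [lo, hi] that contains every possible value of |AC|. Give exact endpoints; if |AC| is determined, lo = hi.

|AB| ∈ {15}
|BC| ∈ {50}
|AC| ∈ [35, 65]

|AC| ∈ [35, 65]  (≈ [35.0000, 65.0000])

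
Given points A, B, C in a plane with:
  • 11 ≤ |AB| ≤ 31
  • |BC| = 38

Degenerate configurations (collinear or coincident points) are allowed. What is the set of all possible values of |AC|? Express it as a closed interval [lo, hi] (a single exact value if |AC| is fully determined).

|AC| ∈ [7, 69]  (≈ [7.0000, 69.0000])

|AB| ∈ [11, 31]
|BC| ∈ {38}
|AC| ∈ [7, 69]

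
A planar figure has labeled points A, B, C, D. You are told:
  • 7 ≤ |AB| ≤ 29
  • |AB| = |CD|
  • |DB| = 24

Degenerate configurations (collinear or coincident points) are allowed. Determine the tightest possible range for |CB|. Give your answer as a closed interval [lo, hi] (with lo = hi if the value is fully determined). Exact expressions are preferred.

|CB| ∈ [0, 53]  (≈ [0.0000, 53.0000])

|AB| ∈ [7, 29]
|BD| ∈ {24}
|CD| ∈ [7, 29]
|AD| ∈ [0, 53]
|BC| ∈ [0, 53]
|AC| ∈ [0, 82]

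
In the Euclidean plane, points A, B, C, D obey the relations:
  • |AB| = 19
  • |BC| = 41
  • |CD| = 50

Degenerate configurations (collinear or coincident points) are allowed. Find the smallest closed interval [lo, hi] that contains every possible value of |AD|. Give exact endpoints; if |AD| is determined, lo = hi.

|AB| ∈ {19}
|BC| ∈ {41}
|CD| ∈ {50}
|AC| ∈ [22, 60]
|BD| ∈ [9, 91]
|AD| ∈ [0, 110]

|AD| ∈ [0, 110]  (≈ [0.0000, 110.0000])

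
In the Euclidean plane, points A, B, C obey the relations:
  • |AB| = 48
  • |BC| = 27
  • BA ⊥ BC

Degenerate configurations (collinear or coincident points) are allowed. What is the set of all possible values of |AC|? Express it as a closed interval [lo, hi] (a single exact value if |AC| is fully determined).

|AB| ∈ {48}
|BC| ∈ {27}
|AC| ∈ {3·√(337)}

|AC| = 3·√(337)  (≈ 55.0727)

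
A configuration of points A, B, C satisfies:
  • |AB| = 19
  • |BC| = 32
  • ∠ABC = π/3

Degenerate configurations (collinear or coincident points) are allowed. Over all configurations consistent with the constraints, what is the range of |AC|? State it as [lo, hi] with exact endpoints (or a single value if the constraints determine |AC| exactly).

|AC| = √(777)  (≈ 27.8747)

|AB| ∈ {19}
|BC| ∈ {32}
|AC| ∈ {√(777)}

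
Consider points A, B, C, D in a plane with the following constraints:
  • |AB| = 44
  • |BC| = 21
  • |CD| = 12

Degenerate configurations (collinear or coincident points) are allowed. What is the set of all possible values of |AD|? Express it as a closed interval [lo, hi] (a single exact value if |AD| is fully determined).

|AD| ∈ [11, 77]  (≈ [11.0000, 77.0000])

|AB| ∈ {44}
|BC| ∈ {21}
|CD| ∈ {12}
|AC| ∈ [23, 65]
|BD| ∈ [9, 33]
|AD| ∈ [11, 77]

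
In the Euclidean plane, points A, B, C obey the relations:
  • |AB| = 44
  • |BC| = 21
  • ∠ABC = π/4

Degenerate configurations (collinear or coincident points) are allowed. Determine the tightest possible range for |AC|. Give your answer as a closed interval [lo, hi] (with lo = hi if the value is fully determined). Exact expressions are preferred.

|AC| = √(2377 - 924·√(2))  (≈ 32.7149)

|AB| ∈ {44}
|BC| ∈ {21}
|AC| ∈ {√(2377 - 924·√(2))}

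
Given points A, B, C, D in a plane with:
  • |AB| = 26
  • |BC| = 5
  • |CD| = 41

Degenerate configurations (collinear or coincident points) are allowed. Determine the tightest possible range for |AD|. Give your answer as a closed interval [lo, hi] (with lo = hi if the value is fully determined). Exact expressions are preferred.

|AB| ∈ {26}
|BC| ∈ {5}
|CD| ∈ {41}
|AC| ∈ [21, 31]
|BD| ∈ [36, 46]
|AD| ∈ [10, 72]

|AD| ∈ [10, 72]  (≈ [10.0000, 72.0000])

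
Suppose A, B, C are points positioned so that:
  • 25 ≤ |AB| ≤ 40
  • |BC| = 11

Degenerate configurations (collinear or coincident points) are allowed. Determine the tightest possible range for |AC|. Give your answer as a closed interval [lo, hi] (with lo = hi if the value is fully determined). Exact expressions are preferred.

|AC| ∈ [14, 51]  (≈ [14.0000, 51.0000])

|AB| ∈ [25, 40]
|BC| ∈ {11}
|AC| ∈ [14, 51]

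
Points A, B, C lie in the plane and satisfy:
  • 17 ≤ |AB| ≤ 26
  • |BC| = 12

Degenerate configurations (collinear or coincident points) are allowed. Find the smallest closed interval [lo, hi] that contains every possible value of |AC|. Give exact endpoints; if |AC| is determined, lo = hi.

|AC| ∈ [5, 38]  (≈ [5.0000, 38.0000])

|AB| ∈ [17, 26]
|BC| ∈ {12}
|AC| ∈ [5, 38]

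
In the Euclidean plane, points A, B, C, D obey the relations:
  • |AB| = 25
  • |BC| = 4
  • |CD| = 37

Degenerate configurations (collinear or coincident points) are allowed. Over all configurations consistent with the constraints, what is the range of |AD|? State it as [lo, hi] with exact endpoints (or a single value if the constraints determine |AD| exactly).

|AD| ∈ [8, 66]  (≈ [8.0000, 66.0000])

|AB| ∈ {25}
|BC| ∈ {4}
|CD| ∈ {37}
|AC| ∈ [21, 29]
|BD| ∈ [33, 41]
|AD| ∈ [8, 66]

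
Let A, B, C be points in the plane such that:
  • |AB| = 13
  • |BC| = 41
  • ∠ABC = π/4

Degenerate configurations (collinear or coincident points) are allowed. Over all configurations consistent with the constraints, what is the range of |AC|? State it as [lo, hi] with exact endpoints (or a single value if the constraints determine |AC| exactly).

|AB| ∈ {13}
|BC| ∈ {41}
|AC| ∈ {√(1850 - 533·√(2))}

|AC| = √(1850 - 533·√(2))  (≈ 33.1093)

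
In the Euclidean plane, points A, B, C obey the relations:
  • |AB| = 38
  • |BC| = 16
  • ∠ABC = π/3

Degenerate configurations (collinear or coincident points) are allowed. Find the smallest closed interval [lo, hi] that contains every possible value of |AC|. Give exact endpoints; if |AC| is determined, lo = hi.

|AB| ∈ {38}
|BC| ∈ {16}
|AC| ∈ {2·√(273)}

|AC| = 2·√(273)  (≈ 33.0454)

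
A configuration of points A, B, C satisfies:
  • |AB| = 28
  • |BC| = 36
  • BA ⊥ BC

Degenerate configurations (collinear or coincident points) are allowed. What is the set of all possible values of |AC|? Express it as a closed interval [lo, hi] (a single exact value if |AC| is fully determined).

|AC| = 4·√(130)  (≈ 45.6070)

|AB| ∈ {28}
|BC| ∈ {36}
|AC| ∈ {4·√(130)}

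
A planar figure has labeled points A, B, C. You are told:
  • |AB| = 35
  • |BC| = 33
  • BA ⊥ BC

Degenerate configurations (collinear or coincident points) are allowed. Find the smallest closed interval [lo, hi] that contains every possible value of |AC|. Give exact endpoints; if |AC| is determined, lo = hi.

|AB| ∈ {35}
|BC| ∈ {33}
|AC| ∈ {√(2314)}

|AC| = √(2314)  (≈ 48.1041)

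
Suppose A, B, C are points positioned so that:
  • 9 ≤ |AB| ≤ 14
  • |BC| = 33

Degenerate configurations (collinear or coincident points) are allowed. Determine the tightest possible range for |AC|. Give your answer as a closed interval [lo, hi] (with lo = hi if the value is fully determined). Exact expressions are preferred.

|AC| ∈ [19, 47]  (≈ [19.0000, 47.0000])

|AB| ∈ [9, 14]
|BC| ∈ {33}
|AC| ∈ [19, 47]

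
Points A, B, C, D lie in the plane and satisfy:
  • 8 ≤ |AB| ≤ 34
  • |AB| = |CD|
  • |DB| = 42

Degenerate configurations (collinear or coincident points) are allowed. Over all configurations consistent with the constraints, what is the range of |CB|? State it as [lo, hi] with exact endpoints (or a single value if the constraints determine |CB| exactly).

|CB| ∈ [8, 76]  (≈ [8.0000, 76.0000])

|AB| ∈ [8, 34]
|BD| ∈ {42}
|CD| ∈ [8, 34]
|AD| ∈ [8, 76]
|BC| ∈ [8, 76]
|AC| ∈ [0, 110]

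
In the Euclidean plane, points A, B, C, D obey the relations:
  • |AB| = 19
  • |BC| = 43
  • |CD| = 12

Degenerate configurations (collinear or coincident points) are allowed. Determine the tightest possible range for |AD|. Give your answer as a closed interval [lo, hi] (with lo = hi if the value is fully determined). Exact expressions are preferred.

|AB| ∈ {19}
|BC| ∈ {43}
|CD| ∈ {12}
|AC| ∈ [24, 62]
|BD| ∈ [31, 55]
|AD| ∈ [12, 74]

|AD| ∈ [12, 74]  (≈ [12.0000, 74.0000])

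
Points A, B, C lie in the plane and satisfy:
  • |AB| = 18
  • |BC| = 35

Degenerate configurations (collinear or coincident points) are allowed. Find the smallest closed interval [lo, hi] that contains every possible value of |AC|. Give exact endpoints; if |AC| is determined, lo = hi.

|AC| ∈ [17, 53]  (≈ [17.0000, 53.0000])

|AB| ∈ {18}
|BC| ∈ {35}
|AC| ∈ [17, 53]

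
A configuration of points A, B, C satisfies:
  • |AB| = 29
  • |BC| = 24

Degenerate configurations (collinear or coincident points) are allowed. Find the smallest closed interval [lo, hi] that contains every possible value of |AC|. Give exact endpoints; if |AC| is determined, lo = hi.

|AB| ∈ {29}
|BC| ∈ {24}
|AC| ∈ [5, 53]

|AC| ∈ [5, 53]  (≈ [5.0000, 53.0000])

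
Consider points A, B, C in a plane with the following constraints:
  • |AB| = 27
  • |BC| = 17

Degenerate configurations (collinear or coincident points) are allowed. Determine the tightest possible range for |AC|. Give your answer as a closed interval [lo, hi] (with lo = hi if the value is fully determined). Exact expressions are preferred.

|AB| ∈ {27}
|BC| ∈ {17}
|AC| ∈ [10, 44]

|AC| ∈ [10, 44]  (≈ [10.0000, 44.0000])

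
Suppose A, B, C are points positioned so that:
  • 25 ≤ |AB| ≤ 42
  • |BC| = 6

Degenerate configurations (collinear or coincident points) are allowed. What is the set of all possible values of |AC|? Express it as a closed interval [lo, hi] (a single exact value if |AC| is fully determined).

|AC| ∈ [19, 48]  (≈ [19.0000, 48.0000])

|AB| ∈ [25, 42]
|BC| ∈ {6}
|AC| ∈ [19, 48]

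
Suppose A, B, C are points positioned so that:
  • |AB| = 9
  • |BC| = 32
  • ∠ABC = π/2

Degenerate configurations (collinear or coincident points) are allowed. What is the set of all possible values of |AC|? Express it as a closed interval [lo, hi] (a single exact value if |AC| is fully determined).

|AC| = √(1105)  (≈ 33.2415)

|AB| ∈ {9}
|BC| ∈ {32}
|AC| ∈ {√(1105)}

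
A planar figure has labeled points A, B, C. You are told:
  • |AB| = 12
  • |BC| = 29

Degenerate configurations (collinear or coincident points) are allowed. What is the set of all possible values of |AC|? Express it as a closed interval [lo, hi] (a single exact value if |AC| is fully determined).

|AC| ∈ [17, 41]  (≈ [17.0000, 41.0000])

|AB| ∈ {12}
|BC| ∈ {29}
|AC| ∈ [17, 41]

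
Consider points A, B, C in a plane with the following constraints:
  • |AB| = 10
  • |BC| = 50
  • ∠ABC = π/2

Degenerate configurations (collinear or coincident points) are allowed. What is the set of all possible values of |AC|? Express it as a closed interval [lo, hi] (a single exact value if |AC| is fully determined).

|AC| = 10·√(26)  (≈ 50.9902)

|AB| ∈ {10}
|BC| ∈ {50}
|AC| ∈ {10·√(26)}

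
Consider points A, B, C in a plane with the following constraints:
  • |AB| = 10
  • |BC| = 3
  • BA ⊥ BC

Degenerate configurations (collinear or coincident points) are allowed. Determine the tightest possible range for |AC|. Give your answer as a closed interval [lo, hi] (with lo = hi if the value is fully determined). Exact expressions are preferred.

|AB| ∈ {10}
|BC| ∈ {3}
|AC| ∈ {√(109)}

|AC| = √(109)  (≈ 10.4403)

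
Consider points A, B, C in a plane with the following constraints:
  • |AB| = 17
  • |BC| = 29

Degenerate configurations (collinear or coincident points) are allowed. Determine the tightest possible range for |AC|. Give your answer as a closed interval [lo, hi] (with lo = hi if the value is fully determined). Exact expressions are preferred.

|AC| ∈ [12, 46]  (≈ [12.0000, 46.0000])

|AB| ∈ {17}
|BC| ∈ {29}
|AC| ∈ [12, 46]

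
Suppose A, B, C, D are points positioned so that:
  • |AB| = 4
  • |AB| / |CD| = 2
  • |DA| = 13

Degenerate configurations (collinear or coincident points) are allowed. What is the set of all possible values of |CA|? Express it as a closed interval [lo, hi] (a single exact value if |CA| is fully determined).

|CA| ∈ [11, 15]  (≈ [11.0000, 15.0000])

|AB| ∈ {4}
|AD| ∈ {13}
|CD| ∈ {2}
|BD| ∈ [9, 17]
|AC| ∈ [11, 15]
|BC| ∈ [7, 19]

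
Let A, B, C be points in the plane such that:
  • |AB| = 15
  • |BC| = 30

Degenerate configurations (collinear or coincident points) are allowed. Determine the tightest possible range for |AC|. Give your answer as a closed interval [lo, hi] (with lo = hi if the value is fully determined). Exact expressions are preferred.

|AB| ∈ {15}
|BC| ∈ {30}
|AC| ∈ [15, 45]

|AC| ∈ [15, 45]  (≈ [15.0000, 45.0000])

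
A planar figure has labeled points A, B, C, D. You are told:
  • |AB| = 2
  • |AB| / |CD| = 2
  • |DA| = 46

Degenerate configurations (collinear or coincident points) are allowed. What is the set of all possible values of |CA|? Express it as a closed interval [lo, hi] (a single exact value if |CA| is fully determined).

|CA| ∈ [45, 47]  (≈ [45.0000, 47.0000])

|AB| ∈ {2}
|AD| ∈ {46}
|CD| ∈ {1}
|BD| ∈ [44, 48]
|AC| ∈ [45, 47]
|BC| ∈ [43, 49]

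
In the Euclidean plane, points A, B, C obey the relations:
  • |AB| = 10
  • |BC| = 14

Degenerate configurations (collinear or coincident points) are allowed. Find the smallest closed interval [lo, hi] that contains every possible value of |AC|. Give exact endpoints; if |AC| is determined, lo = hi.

|AC| ∈ [4, 24]  (≈ [4.0000, 24.0000])

|AB| ∈ {10}
|BC| ∈ {14}
|AC| ∈ [4, 24]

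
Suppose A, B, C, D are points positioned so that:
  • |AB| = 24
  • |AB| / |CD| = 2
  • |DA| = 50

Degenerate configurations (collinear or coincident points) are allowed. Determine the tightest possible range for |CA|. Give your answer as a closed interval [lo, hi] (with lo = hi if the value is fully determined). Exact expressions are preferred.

|AB| ∈ {24}
|AD| ∈ {50}
|CD| ∈ {12}
|BD| ∈ [26, 74]
|AC| ∈ [38, 62]
|BC| ∈ [14, 86]

|CA| ∈ [38, 62]  (≈ [38.0000, 62.0000])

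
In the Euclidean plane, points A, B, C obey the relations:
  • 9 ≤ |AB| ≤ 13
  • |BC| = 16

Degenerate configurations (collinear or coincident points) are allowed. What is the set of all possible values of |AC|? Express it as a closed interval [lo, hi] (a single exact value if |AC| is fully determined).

|AB| ∈ [9, 13]
|BC| ∈ {16}
|AC| ∈ [3, 29]

|AC| ∈ [3, 29]  (≈ [3.0000, 29.0000])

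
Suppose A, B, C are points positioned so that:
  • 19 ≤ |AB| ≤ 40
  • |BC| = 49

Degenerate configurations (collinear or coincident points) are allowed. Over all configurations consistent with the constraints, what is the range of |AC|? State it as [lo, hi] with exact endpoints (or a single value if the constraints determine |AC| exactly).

|AB| ∈ [19, 40]
|BC| ∈ {49}
|AC| ∈ [9, 89]

|AC| ∈ [9, 89]  (≈ [9.0000, 89.0000])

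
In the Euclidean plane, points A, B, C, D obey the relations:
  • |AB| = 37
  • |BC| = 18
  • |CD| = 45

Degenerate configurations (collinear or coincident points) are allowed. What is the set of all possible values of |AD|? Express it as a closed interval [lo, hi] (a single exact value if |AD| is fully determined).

|AB| ∈ {37}
|BC| ∈ {18}
|CD| ∈ {45}
|AC| ∈ [19, 55]
|BD| ∈ [27, 63]
|AD| ∈ [0, 100]

|AD| ∈ [0, 100]  (≈ [0.0000, 100.0000])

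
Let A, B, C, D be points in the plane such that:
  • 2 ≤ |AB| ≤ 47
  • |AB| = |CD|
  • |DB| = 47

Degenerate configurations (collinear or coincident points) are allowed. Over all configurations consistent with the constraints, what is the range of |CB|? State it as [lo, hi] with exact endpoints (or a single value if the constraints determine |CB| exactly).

|CB| ∈ [0, 94]  (≈ [0.0000, 94.0000])

|AB| ∈ [2, 47]
|BD| ∈ {47}
|CD| ∈ [2, 47]
|AD| ∈ [0, 94]
|BC| ∈ [0, 94]
|AC| ∈ [0, 141]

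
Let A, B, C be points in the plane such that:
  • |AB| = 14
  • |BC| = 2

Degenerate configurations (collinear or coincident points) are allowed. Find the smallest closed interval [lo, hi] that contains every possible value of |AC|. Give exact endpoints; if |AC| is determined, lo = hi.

|AC| ∈ [12, 16]  (≈ [12.0000, 16.0000])

|AB| ∈ {14}
|BC| ∈ {2}
|AC| ∈ [12, 16]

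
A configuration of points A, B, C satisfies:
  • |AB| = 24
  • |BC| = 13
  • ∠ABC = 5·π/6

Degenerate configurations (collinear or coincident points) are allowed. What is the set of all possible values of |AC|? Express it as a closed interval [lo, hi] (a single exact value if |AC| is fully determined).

|AC| = √(312·√(3) + 745)  (≈ 35.8525)

|AB| ∈ {24}
|BC| ∈ {13}
|AC| ∈ {√(312·√(3) + 745)}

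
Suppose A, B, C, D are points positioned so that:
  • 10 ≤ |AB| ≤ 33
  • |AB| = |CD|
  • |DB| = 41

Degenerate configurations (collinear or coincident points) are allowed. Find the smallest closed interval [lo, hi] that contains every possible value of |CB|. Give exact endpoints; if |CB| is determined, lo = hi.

|AB| ∈ [10, 33]
|BD| ∈ {41}
|CD| ∈ [10, 33]
|AD| ∈ [8, 74]
|BC| ∈ [8, 74]
|AC| ∈ [0, 107]

|CB| ∈ [8, 74]  (≈ [8.0000, 74.0000])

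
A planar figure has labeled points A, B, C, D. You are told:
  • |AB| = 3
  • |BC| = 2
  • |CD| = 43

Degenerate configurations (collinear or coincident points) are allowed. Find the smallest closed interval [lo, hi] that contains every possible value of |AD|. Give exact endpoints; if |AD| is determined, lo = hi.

|AB| ∈ {3}
|BC| ∈ {2}
|CD| ∈ {43}
|AC| ∈ [1, 5]
|BD| ∈ [41, 45]
|AD| ∈ [38, 48]

|AD| ∈ [38, 48]  (≈ [38.0000, 48.0000])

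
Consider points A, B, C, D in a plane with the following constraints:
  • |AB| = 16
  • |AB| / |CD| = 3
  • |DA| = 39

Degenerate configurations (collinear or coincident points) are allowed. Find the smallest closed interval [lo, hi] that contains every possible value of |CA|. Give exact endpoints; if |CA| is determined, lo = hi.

|AB| ∈ {16}
|AD| ∈ {39}
|CD| ∈ {16/3}
|BD| ∈ [23, 55]
|AC| ∈ [101/3, 133/3]
|BC| ∈ [53/3, 181/3]

|CA| ∈ [101/3, 133/3]  (≈ [33.6667, 44.3333])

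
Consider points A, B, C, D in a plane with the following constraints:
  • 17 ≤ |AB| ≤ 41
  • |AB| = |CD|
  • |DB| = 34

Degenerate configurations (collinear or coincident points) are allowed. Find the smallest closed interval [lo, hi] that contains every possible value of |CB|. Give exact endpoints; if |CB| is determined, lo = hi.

|AB| ∈ [17, 41]
|BD| ∈ {34}
|CD| ∈ [17, 41]
|AD| ∈ [0, 75]
|BC| ∈ [0, 75]
|AC| ∈ [0, 116]

|CB| ∈ [0, 75]  (≈ [0.0000, 75.0000])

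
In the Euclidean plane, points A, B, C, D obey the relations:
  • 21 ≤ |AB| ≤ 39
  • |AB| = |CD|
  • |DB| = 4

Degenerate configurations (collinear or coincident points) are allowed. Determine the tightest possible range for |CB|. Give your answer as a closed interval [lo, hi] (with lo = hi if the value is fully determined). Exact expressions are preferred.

|CB| ∈ [17, 43]  (≈ [17.0000, 43.0000])

|AB| ∈ [21, 39]
|BD| ∈ {4}
|CD| ∈ [21, 39]
|AD| ∈ [17, 43]
|BC| ∈ [17, 43]
|AC| ∈ [0, 82]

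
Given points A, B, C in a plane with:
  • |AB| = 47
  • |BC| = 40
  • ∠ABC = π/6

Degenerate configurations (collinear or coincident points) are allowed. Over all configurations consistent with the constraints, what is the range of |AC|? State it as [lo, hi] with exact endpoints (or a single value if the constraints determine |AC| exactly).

|AC| = √(3809 - 1880·√(3))  (≈ 23.5105)

|AB| ∈ {47}
|BC| ∈ {40}
|AC| ∈ {√(3809 - 1880·√(3))}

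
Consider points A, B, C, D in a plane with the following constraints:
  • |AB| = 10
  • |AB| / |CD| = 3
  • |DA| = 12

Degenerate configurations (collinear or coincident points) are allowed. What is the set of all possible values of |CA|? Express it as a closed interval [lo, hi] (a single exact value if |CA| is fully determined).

|AB| ∈ {10}
|AD| ∈ {12}
|CD| ∈ {10/3}
|BD| ∈ [2, 22]
|AC| ∈ [26/3, 46/3]
|BC| ∈ [0, 76/3]

|CA| ∈ [26/3, 46/3]  (≈ [8.6667, 15.3333])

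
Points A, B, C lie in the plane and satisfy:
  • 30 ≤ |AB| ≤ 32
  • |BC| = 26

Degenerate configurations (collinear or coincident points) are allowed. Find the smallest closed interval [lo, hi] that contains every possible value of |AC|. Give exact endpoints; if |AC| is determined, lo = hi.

|AC| ∈ [4, 58]  (≈ [4.0000, 58.0000])

|AB| ∈ [30, 32]
|BC| ∈ {26}
|AC| ∈ [4, 58]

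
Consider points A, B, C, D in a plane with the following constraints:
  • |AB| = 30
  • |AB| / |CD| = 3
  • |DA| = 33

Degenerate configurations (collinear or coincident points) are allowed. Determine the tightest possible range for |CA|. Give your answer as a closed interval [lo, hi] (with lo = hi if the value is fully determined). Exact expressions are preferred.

|AB| ∈ {30}
|AD| ∈ {33}
|CD| ∈ {10}
|BD| ∈ [3, 63]
|AC| ∈ [23, 43]
|BC| ∈ [0, 73]

|CA| ∈ [23, 43]  (≈ [23.0000, 43.0000])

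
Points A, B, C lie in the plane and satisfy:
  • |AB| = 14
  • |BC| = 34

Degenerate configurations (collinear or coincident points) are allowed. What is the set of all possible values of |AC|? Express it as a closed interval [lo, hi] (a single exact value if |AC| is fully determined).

|AC| ∈ [20, 48]  (≈ [20.0000, 48.0000])

|AB| ∈ {14}
|BC| ∈ {34}
|AC| ∈ [20, 48]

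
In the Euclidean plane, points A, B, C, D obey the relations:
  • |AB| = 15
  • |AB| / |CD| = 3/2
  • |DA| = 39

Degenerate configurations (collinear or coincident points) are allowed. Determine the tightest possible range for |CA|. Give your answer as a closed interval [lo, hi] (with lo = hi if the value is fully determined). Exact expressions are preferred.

|AB| ∈ {15}
|AD| ∈ {39}
|CD| ∈ {10}
|BD| ∈ [24, 54]
|AC| ∈ [29, 49]
|BC| ∈ [14, 64]

|CA| ∈ [29, 49]  (≈ [29.0000, 49.0000])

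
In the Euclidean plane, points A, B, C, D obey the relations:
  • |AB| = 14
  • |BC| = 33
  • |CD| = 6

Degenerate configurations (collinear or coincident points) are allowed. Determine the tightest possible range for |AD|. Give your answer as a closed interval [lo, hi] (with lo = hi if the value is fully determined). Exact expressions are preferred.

|AD| ∈ [13, 53]  (≈ [13.0000, 53.0000])

|AB| ∈ {14}
|BC| ∈ {33}
|CD| ∈ {6}
|AC| ∈ [19, 47]
|BD| ∈ [27, 39]
|AD| ∈ [13, 53]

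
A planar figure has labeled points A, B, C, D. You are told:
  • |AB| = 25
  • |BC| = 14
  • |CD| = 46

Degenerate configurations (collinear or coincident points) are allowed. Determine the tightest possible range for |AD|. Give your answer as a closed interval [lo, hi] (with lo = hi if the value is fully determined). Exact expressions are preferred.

|AB| ∈ {25}
|BC| ∈ {14}
|CD| ∈ {46}
|AC| ∈ [11, 39]
|BD| ∈ [32, 60]
|AD| ∈ [7, 85]

|AD| ∈ [7, 85]  (≈ [7.0000, 85.0000])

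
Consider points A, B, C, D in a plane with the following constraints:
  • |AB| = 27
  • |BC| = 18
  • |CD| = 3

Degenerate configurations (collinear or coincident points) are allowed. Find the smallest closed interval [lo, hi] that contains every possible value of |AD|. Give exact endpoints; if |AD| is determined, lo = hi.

|AB| ∈ {27}
|BC| ∈ {18}
|CD| ∈ {3}
|AC| ∈ [9, 45]
|BD| ∈ [15, 21]
|AD| ∈ [6, 48]

|AD| ∈ [6, 48]  (≈ [6.0000, 48.0000])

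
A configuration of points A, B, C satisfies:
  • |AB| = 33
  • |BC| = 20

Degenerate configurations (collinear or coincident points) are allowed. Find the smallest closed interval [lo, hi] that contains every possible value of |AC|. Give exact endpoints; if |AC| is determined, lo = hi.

|AB| ∈ {33}
|BC| ∈ {20}
|AC| ∈ [13, 53]

|AC| ∈ [13, 53]  (≈ [13.0000, 53.0000])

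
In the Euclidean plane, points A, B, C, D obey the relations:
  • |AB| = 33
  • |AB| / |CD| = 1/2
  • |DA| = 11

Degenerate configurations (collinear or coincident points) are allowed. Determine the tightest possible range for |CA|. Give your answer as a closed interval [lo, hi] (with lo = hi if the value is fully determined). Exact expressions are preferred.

|CA| ∈ [55, 77]  (≈ [55.0000, 77.0000])

|AB| ∈ {33}
|AD| ∈ {11}
|CD| ∈ {66}
|BD| ∈ [22, 44]
|AC| ∈ [55, 77]
|BC| ∈ [22, 110]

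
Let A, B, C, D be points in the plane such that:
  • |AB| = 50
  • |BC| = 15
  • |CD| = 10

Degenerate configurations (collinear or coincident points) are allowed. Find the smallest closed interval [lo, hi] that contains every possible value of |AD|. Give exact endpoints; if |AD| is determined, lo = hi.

|AD| ∈ [25, 75]  (≈ [25.0000, 75.0000])

|AB| ∈ {50}
|BC| ∈ {15}
|CD| ∈ {10}
|AC| ∈ [35, 65]
|BD| ∈ [5, 25]
|AD| ∈ [25, 75]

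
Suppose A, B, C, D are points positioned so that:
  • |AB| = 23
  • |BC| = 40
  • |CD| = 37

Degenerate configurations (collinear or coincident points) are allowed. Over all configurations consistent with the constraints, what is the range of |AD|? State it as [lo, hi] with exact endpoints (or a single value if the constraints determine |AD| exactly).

|AD| ∈ [0, 100]  (≈ [0.0000, 100.0000])

|AB| ∈ {23}
|BC| ∈ {40}
|CD| ∈ {37}
|AC| ∈ [17, 63]
|BD| ∈ [3, 77]
|AD| ∈ [0, 100]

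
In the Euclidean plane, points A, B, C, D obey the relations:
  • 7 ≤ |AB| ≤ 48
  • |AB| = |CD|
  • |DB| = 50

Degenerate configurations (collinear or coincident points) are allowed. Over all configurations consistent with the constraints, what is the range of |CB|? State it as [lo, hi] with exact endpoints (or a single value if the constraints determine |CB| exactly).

|CB| ∈ [2, 98]  (≈ [2.0000, 98.0000])

|AB| ∈ [7, 48]
|BD| ∈ {50}
|CD| ∈ [7, 48]
|AD| ∈ [2, 98]
|BC| ∈ [2, 98]
|AC| ∈ [0, 146]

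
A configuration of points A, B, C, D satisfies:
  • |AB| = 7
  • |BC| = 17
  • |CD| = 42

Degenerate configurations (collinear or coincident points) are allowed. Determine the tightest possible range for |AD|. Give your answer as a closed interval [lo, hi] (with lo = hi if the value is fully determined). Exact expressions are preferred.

|AD| ∈ [18, 66]  (≈ [18.0000, 66.0000])

|AB| ∈ {7}
|BC| ∈ {17}
|CD| ∈ {42}
|AC| ∈ [10, 24]
|BD| ∈ [25, 59]
|AD| ∈ [18, 66]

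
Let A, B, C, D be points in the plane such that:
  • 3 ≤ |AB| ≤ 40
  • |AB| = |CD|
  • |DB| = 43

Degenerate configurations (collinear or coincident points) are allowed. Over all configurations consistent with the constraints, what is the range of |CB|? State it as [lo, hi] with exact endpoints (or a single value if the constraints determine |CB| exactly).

|AB| ∈ [3, 40]
|BD| ∈ {43}
|CD| ∈ [3, 40]
|AD| ∈ [3, 83]
|BC| ∈ [3, 83]
|AC| ∈ [0, 123]

|CB| ∈ [3, 83]  (≈ [3.0000, 83.0000])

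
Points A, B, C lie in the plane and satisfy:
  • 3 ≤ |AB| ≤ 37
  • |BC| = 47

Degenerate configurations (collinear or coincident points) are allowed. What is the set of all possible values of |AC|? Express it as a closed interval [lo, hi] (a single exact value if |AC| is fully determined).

|AC| ∈ [10, 84]  (≈ [10.0000, 84.0000])

|AB| ∈ [3, 37]
|BC| ∈ {47}
|AC| ∈ [10, 84]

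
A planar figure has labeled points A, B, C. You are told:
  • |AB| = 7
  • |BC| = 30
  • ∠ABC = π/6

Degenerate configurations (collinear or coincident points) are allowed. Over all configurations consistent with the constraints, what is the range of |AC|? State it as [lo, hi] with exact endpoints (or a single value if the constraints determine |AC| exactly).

|AB| ∈ {7}
|BC| ∈ {30}
|AC| ∈ {√(949 - 210·√(3))}

|AC| = √(949 - 210·√(3))  (≈ 24.1923)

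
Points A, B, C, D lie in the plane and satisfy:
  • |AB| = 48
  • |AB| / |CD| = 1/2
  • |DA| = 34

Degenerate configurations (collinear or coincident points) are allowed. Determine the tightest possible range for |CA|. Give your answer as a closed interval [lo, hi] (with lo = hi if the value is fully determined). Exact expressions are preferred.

|CA| ∈ [62, 130]  (≈ [62.0000, 130.0000])

|AB| ∈ {48}
|AD| ∈ {34}
|CD| ∈ {96}
|BD| ∈ [14, 82]
|AC| ∈ [62, 130]
|BC| ∈ [14, 178]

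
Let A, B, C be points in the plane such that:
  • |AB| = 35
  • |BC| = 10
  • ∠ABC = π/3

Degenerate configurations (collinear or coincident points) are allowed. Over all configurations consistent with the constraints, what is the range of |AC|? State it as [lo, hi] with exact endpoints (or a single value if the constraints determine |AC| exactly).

|AC| = 5·√(39)  (≈ 31.2250)

|AB| ∈ {35}
|BC| ∈ {10}
|AC| ∈ {5·√(39)}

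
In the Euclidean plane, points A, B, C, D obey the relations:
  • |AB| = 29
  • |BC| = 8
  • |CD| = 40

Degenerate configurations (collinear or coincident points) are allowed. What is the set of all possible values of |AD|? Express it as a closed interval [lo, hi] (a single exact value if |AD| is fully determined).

|AB| ∈ {29}
|BC| ∈ {8}
|CD| ∈ {40}
|AC| ∈ [21, 37]
|BD| ∈ [32, 48]
|AD| ∈ [3, 77]

|AD| ∈ [3, 77]  (≈ [3.0000, 77.0000])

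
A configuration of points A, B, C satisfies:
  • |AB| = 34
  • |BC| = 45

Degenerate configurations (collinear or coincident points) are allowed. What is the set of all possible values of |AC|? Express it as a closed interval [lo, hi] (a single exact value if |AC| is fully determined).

|AB| ∈ {34}
|BC| ∈ {45}
|AC| ∈ [11, 79]

|AC| ∈ [11, 79]  (≈ [11.0000, 79.0000])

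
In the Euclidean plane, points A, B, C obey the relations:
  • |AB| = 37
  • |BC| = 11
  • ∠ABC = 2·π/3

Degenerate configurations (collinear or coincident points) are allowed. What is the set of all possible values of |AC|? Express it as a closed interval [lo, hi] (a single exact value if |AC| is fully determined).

|AC| = √(1897)  (≈ 43.5546)

|AB| ∈ {37}
|BC| ∈ {11}
|AC| ∈ {√(1897)}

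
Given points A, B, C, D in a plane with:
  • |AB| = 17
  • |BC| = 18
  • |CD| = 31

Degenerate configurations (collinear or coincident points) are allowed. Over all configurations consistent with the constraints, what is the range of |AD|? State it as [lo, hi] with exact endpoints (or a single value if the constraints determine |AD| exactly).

|AD| ∈ [0, 66]  (≈ [0.0000, 66.0000])

|AB| ∈ {17}
|BC| ∈ {18}
|CD| ∈ {31}
|AC| ∈ [1, 35]
|BD| ∈ [13, 49]
|AD| ∈ [0, 66]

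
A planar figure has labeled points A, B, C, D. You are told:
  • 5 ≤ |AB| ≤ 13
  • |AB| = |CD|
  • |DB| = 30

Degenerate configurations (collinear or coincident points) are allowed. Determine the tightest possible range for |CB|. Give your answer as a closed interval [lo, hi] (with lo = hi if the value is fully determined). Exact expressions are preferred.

|CB| ∈ [17, 43]  (≈ [17.0000, 43.0000])

|AB| ∈ [5, 13]
|BD| ∈ {30}
|CD| ∈ [5, 13]
|AD| ∈ [17, 43]
|BC| ∈ [17, 43]
|AC| ∈ [4, 56]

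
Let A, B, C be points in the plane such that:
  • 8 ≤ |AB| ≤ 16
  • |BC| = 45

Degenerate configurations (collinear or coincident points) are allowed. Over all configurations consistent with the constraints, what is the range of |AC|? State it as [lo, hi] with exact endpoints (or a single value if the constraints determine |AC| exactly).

|AC| ∈ [29, 61]  (≈ [29.0000, 61.0000])

|AB| ∈ [8, 16]
|BC| ∈ {45}
|AC| ∈ [29, 61]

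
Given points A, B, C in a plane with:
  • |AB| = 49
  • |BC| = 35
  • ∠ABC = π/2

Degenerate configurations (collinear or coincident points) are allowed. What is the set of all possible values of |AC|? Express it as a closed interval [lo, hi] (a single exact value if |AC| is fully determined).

|AC| = 7·√(74)  (≈ 60.2163)

|AB| ∈ {49}
|BC| ∈ {35}
|AC| ∈ {7·√(74)}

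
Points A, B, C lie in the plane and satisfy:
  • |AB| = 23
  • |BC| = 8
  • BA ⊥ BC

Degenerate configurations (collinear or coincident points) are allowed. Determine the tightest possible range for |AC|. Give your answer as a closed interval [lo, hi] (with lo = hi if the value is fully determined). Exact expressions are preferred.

|AB| ∈ {23}
|BC| ∈ {8}
|AC| ∈ {√(593)}

|AC| = √(593)  (≈ 24.3516)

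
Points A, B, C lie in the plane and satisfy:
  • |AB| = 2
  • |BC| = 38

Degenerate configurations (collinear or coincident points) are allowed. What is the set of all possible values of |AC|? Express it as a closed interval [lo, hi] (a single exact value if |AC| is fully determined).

|AB| ∈ {2}
|BC| ∈ {38}
|AC| ∈ [36, 40]

|AC| ∈ [36, 40]  (≈ [36.0000, 40.0000])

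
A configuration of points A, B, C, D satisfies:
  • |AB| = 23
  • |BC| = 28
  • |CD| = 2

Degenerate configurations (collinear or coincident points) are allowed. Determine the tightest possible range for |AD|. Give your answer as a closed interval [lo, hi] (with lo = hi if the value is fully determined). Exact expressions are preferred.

|AD| ∈ [3, 53]  (≈ [3.0000, 53.0000])

|AB| ∈ {23}
|BC| ∈ {28}
|CD| ∈ {2}
|AC| ∈ [5, 51]
|BD| ∈ [26, 30]
|AD| ∈ [3, 53]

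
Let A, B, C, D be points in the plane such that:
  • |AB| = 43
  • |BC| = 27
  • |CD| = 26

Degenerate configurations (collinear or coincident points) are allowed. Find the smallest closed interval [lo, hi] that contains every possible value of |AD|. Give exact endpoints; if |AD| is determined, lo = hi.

|AB| ∈ {43}
|BC| ∈ {27}
|CD| ∈ {26}
|AC| ∈ [16, 70]
|BD| ∈ [1, 53]
|AD| ∈ [0, 96]

|AD| ∈ [0, 96]  (≈ [0.0000, 96.0000])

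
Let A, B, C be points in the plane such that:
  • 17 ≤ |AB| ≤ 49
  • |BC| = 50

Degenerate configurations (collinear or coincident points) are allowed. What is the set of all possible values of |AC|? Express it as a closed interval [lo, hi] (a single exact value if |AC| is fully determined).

|AC| ∈ [1, 99]  (≈ [1.0000, 99.0000])

|AB| ∈ [17, 49]
|BC| ∈ {50}
|AC| ∈ [1, 99]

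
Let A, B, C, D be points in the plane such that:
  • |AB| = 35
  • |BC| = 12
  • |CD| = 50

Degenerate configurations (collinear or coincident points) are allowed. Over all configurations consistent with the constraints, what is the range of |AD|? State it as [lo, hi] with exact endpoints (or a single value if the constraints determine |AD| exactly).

|AD| ∈ [3, 97]  (≈ [3.0000, 97.0000])

|AB| ∈ {35}
|BC| ∈ {12}
|CD| ∈ {50}
|AC| ∈ [23, 47]
|BD| ∈ [38, 62]
|AD| ∈ [3, 97]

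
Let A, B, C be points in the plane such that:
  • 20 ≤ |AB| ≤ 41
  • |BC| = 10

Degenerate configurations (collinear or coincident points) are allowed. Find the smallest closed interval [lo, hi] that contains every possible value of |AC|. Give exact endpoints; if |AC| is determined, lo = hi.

|AC| ∈ [10, 51]  (≈ [10.0000, 51.0000])

|AB| ∈ [20, 41]
|BC| ∈ {10}
|AC| ∈ [10, 51]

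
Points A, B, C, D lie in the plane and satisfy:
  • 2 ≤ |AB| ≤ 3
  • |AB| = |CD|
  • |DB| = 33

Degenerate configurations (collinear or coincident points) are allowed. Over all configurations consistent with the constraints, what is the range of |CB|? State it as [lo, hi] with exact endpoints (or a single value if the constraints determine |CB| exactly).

|AB| ∈ [2, 3]
|BD| ∈ {33}
|CD| ∈ [2, 3]
|AD| ∈ [30, 36]
|BC| ∈ [30, 36]
|AC| ∈ [27, 39]

|CB| ∈ [30, 36]  (≈ [30.0000, 36.0000])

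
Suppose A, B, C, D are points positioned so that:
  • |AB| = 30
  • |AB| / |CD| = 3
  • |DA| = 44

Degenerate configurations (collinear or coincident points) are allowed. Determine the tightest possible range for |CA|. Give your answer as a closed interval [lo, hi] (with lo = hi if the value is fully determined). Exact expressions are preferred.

|CA| ∈ [34, 54]  (≈ [34.0000, 54.0000])

|AB| ∈ {30}
|AD| ∈ {44}
|CD| ∈ {10}
|BD| ∈ [14, 74]
|AC| ∈ [34, 54]
|BC| ∈ [4, 84]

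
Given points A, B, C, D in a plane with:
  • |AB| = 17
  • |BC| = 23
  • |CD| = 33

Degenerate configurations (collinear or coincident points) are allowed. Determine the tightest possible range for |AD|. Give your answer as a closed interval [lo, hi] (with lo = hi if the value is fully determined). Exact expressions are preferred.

|AB| ∈ {17}
|BC| ∈ {23}
|CD| ∈ {33}
|AC| ∈ [6, 40]
|BD| ∈ [10, 56]
|AD| ∈ [0, 73]

|AD| ∈ [0, 73]  (≈ [0.0000, 73.0000])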